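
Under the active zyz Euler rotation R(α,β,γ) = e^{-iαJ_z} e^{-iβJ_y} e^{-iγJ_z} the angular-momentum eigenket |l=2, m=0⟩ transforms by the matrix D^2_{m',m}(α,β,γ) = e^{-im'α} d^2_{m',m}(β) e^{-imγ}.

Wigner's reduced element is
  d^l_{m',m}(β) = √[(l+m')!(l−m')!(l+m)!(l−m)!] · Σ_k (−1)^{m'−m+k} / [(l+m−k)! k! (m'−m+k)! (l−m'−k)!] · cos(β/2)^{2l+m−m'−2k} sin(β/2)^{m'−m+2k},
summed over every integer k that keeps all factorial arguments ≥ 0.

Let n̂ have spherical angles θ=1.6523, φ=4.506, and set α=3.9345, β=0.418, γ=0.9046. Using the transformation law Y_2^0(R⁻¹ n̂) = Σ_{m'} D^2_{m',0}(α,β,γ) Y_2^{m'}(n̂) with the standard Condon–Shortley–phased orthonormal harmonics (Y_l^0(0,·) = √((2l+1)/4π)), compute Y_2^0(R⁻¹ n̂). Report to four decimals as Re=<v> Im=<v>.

Re=-0.2485 Im=0.0000

Need the full column D^2_{m',0} for m'=−2..2 at α=3.9345, β=0.418, γ=0.9046.
cos(β/2)=0.978239, sin(β/2)=0.207482
d^2_{-2,0}: single k=2 term ⇒ +0.100908;  D = -0.001515+0.100897i
d^2_{-1,0}: k∈[1..2] ⇒ +0.475763 -0.021402 = +0.454360;  D = -0.318860-0.323685i
d^2_{0,0}: k∈[0..2] ⇒ +0.915756 -0.164782 +0.001853 = +0.752827;  D = +0.752827+0.000000i
d^2_{1,0}: k∈[0..1] ⇒ -0.475763 +0.021402 = -0.454360;  D = +0.318860-0.323685i
d^2_{2,0}: single k=0 term ⇒ +0.100908;  D = -0.001515-0.100897i
Y_2^{m'}(θ=1.6523,φ=4.506) and Σ D·Y over m':
  (-0.0015+0.1009i)·(-0.3515-0.1539i)  (-0.3189-0.3237i)·(+0.0128-0.0614i)  (+0.7528+0.0000i)·(-0.3091+0.0000i)  (+0.3189-0.3237i)·(-0.0128-0.0614i)  (-0.0015-0.1009i)·(-0.3515+0.1539i)
Y_2^0(R⁻¹ n̂) = -0.248500+0.000000i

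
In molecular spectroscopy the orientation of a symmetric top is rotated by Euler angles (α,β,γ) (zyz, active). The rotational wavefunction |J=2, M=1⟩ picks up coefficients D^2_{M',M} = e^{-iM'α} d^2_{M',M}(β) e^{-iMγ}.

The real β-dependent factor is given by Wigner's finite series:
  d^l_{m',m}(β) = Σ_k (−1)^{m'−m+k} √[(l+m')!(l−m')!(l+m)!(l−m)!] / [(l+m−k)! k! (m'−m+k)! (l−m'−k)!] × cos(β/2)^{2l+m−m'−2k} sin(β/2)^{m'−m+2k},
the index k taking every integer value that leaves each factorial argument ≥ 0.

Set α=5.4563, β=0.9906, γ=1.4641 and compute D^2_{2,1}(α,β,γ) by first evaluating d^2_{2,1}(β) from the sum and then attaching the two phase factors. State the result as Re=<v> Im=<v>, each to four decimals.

First d^2_{2,1}(β=0.9906), then the phase factors e^{-i(2)α} and e^{-i(1)γ}:
c=cos(0.9906/2)=0.879826, s=sin(0.9906/2)=0.475296; N=√[24·1·6·1]=12.000000
The bounds max(0,m−m')=0 and min(l+m,l−m')=0 give 1 term
  k=0: (−1)^1·12.0000/(6)·0.8798^3·0.4753^1 = -0.647417
d^2_{2,1}(0.9906) = -0.647417
D = (-0.082879+0.996560i)·(-0.647417)·(+0.106494-0.994313i) = -0.635807-0.122061i

Re=-0.6358 Im=-0.1221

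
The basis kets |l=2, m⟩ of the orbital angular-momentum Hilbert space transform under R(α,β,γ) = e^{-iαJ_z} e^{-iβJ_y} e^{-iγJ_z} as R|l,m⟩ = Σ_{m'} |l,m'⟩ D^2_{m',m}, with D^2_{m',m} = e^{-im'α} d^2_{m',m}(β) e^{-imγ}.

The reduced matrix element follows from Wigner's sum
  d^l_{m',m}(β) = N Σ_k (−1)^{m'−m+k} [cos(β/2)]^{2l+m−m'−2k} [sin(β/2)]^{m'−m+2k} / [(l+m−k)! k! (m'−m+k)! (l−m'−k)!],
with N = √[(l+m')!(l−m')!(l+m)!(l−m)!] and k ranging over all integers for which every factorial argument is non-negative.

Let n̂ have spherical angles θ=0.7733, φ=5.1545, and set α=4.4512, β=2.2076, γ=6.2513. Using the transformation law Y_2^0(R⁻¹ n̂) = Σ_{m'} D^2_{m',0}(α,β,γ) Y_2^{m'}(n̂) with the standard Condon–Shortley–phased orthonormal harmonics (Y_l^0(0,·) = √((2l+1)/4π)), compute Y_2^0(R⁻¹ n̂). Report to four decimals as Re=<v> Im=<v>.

Re=-0.3154 Im=0.0000

Need the full column D^2_{m',0} for m'=−2..2 at α=4.4512, β=2.2076, γ=6.2513.
cos(β/2)=0.450206, sin(β/2)=0.892925
d^2_{-2,0}: single k=2 term ⇒ +0.395848;  D = -0.343056+0.197505i
d^2_{-1,0}: k∈[1..2] ⇒ +0.199584 -0.785112 = -0.585528;  D = +0.151201+0.565669i
d^2_{0,0}: k∈[0..2] ⇒ +0.041081 -0.646417 +0.635710 = +0.030375;  D = +0.030375+0.000000i
d^2_{1,0}: k∈[0..1] ⇒ -0.199584 +0.785112 = +0.585528;  D = -0.151201+0.565669i
d^2_{2,0}: single k=0 term ⇒ +0.395848;  D = -0.343056-0.197505i
Y_2^{m'}(θ=0.7733,φ=5.1545) and Σ D·Y over m':
  (-0.3431+0.1975i)·(-0.1195+0.1458i)  (+0.1512+0.5657i)·(+0.1652+0.3490i)  (+0.0304+0.0000i)·(+0.1691+0.0000i)  (-0.1512+0.5657i)·(-0.1652+0.3490i)  (-0.3431-0.1975i)·(-0.1195-0.1458i)
Y_2^0(R⁻¹ n̂) = -0.315384+0.000000i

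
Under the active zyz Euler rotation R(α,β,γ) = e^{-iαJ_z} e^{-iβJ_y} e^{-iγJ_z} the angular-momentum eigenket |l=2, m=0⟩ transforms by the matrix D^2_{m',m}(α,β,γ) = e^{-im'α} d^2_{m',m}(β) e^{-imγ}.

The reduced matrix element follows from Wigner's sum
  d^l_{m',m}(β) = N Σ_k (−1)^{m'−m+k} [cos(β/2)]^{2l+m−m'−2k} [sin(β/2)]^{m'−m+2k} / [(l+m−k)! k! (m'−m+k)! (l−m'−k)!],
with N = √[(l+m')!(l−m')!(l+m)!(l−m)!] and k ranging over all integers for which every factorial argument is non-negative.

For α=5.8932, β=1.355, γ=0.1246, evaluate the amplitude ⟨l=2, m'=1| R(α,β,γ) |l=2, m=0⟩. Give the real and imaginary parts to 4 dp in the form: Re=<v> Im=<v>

Split into d^2_{1,0}(β=1.355) × two z-phases.
With c≡cos(β/2)=0.779142 and s≡sin(β/2)=0.626847, N=[6·1·2·2]^{1/2}=4.898979
k: max(0,(0)−(1))=0 … min(2+(0),2−(1))=1
  k=0: (−1)^1·4.8990/(2)·0.7791^3·0.6268^1 = -0.726252
  k=1: (−1)^2·4.8990/(2)·0.7791^1·0.6268^3 = +0.470086
d^2_{1,0}(1.355) = -0.726252 +0.470086 = -0.256166
D = (+0.924915+0.380175i)·(-0.256166)·(+1.000000+0.000000i) = -0.236932-0.097388i

Re=-0.2369 Im=-0.0974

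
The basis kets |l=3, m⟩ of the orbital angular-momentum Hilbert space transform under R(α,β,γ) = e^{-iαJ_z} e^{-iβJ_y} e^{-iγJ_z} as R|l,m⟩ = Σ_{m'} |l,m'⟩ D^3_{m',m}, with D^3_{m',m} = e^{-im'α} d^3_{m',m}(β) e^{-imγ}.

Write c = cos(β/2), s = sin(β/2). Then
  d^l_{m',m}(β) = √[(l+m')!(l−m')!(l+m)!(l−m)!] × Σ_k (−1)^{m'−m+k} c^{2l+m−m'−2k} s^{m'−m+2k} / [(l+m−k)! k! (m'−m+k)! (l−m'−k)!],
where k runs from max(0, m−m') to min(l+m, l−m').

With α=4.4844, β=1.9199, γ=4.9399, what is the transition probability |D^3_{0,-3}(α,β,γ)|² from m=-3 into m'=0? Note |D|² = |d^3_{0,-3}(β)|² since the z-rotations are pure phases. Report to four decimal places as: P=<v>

P=0.2151

First d^3_{0,-3}(β=1.9199), then the phase factors e^{-i(0)α} and e^{-i(-3)γ}:
With c≡cos(β/2)=0.573561 and s≡sin(β/2)=0.819163, N=[6·6·1·720]^{1/2}=160.996894
k∈{0} keeps every argument non-negative
  k=0: (−1)^3·160.9969/(36)·0.5736^3·0.8192^3 = -0.463836
d^3_{0,-3}(1.9199) = -0.463836
|D^3_{0,-3}|² = |d^3_{0,-3}(β)|² = (-0.463836)² = 0.215144 (the z-rotation phases have unit modulus)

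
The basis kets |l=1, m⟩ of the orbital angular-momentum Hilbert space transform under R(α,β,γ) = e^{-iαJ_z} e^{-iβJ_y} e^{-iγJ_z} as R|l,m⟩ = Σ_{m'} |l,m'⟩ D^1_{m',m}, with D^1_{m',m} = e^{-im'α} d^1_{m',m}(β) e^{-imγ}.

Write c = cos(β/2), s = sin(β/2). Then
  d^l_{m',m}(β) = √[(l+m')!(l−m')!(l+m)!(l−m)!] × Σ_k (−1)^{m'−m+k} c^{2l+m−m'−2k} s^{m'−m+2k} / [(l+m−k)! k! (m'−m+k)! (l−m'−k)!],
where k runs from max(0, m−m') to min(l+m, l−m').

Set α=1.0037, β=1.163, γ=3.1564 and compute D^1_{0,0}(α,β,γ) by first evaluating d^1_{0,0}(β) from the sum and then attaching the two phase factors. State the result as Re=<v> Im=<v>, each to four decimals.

First d^1_{0,0}(β=1.163), then the phase factors e^{-i(0)α} and e^{-i(0)γ}:
With c≡cos(β/2)=0.835640 and s≡sin(β/2)=0.549278, N=[1·1·1·1]^{1/2}=1.000000
Admissible k: 0..1 (factorial args all ≥0)
  k=0: (−1)^0·1.0000/(1)·0.8356^2·0.5493^0 = +0.698294
  k=1: (−1)^1·1.0000/(1)·0.8356^0·0.5493^2 = -0.301706
d^1_{0,0}(1.163) = +0.698294 -0.301706 = +0.396587
D = (+1.000000+0.000000i)·(+0.396587)·(+1.000000+0.000000i) = +0.396587+0.000000i

Re=0.3966 Im=0.0000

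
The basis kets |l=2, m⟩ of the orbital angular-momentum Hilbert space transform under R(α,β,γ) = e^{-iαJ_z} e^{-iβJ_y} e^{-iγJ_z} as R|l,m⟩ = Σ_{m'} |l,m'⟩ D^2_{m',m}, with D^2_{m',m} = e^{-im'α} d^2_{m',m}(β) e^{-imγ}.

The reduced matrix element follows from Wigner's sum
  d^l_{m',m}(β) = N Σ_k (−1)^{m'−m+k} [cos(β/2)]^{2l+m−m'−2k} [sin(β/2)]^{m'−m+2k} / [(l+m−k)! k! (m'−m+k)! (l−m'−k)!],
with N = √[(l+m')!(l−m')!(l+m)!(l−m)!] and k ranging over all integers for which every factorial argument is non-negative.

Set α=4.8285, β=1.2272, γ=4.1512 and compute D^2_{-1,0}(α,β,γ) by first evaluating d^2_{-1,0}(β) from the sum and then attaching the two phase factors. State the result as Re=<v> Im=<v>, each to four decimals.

Split into d^2_{-1,0}(β=1.2272) × two z-phases.
Half-angle: c=0.817580, s=0.575814. N=√(1·6·2·2)=4.898979
k∈{1,2} keeps every argument non-negative
  k=1: (−1)^0·4.8990/(2)·0.8176^3·0.5758^1 = +0.770814
  k=2: (−1)^1·4.8990/(2)·0.8176^1·0.5758^3 = -0.382344
d^2_{-1,0}(1.2272) = +0.770814 -0.382344 = +0.388470
D = (+0.115850-0.993267i)·(+0.388470)·(+1.000000+0.000000i) = +0.045004-0.385855i

Re=0.0450 Im=-0.3859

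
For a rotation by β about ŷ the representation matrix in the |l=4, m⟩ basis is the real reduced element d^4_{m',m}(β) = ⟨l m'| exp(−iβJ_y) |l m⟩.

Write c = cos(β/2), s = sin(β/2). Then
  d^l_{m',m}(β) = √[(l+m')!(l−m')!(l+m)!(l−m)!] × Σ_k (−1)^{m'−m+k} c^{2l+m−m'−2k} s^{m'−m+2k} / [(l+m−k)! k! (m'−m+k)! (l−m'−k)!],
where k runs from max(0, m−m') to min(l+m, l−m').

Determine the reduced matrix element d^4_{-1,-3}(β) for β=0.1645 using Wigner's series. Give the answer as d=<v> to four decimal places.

d=0.0519

d^4_{-1,-3}(β=0.1645) via Wigner's sum:
c=cos(0.1645/2)=0.996619, s=sin(0.1645/2)=0.082157; N=√[6·120·1·5040]=1904.940944
Admissible k: 0..1 (factorial args all ≥0)
  k=0: (−1)^2·1904.9409/(240)·0.9966^6·0.0822^2 = +0.052497
  k=1: (−1)^3·1904.9409/(144)·0.9966^4·0.0822^4 = -0.000595
d^4_{-1,-3}(0.1645) = +0.052497 -0.000595 = +0.051903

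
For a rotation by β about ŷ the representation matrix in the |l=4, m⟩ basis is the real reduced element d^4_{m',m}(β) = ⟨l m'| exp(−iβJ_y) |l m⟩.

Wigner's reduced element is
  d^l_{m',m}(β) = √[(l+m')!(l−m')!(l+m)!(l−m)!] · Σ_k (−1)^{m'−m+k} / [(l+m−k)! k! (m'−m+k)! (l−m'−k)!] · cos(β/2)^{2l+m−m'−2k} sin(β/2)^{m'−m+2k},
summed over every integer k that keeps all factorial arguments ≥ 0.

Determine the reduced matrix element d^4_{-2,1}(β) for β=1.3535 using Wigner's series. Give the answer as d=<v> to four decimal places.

d=0.1570

d^4_{-2,1}(β=1.3535) via Wigner's sum:
c=cos(1.3535/2)=0.779612, s=sin(1.3535/2)=0.626263; N=√[2·720·120·6]=1018.233765
Admissible k: 3..5 (factorial args all ≥0)
  k=3: (−1)^0·1018.2338/(72)·0.7796^5·0.6263^3 = +1.000409
  k=4: (−1)^1·1018.2338/(48)·0.7796^3·0.6263^5 = -0.968332
  k=5: (−1)^2·1018.2338/(240)·0.7796^1·0.6263^7 = +0.124971
d^4_{-2,1}(1.3535) = +1.000409 -0.968332 +0.124971 = +0.157048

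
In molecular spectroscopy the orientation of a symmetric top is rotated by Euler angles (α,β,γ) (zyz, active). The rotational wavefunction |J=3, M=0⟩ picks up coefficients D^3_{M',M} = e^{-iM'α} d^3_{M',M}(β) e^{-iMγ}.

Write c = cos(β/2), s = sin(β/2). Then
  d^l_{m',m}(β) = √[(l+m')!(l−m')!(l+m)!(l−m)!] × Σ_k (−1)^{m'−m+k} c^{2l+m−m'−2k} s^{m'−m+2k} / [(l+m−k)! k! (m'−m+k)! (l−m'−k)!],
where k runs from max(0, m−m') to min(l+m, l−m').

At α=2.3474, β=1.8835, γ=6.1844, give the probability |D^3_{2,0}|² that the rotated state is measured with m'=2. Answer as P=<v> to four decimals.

P=0.1454

First d^3_{2,0}(β=1.8835), then the phase factors e^{-i(2)α} and e^{-i(0)γ}:
Half-angle: c=0.588374, s=0.808589. N=√(120·1·6·6)=65.726707
k∈{0,1} keeps every argument non-negative
  k=0: (−1)^2·65.7267/(12)·0.5884^4·0.8086^2 = +0.429171
  k=1: (−1)^3·65.7267/(12)·0.5884^2·0.8086^4 = -0.810548
d^3_{2,0}(1.8835) = +0.429171 -0.810548 = -0.381377
|D^3_{2,0}|² = |d^3_{2,0}(β)|² = (-0.381377)² = 0.145449 (the z-rotation phases have unit modulus)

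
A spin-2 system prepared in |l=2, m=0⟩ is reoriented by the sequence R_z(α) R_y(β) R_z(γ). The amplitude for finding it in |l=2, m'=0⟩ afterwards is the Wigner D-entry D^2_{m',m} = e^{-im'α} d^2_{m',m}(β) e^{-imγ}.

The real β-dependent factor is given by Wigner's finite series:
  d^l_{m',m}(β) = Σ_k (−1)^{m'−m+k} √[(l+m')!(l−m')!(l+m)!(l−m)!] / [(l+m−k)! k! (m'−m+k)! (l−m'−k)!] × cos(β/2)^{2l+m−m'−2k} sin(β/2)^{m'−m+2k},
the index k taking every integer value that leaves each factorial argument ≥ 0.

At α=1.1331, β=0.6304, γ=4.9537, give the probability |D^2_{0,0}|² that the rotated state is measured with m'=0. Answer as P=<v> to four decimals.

P=0.2292

D^2_{0,0}(1.1331,0.6304,4.9537) = e^{-i·0·1.1331}·d^2_{0,0}(0.6304)·e^{-i·0·4.9537}. Compute d first:
c=cos(0.6304/2)=0.950734, s=sin(0.6304/2)=0.310007; N=√[2·2·2·2]=4.000000
k∈{0,1,2} keeps every argument non-negative
  k=0: (−1)^0·4.0000/(4)·0.9507^4·0.3100^0 = +0.817028
  k=1: (−1)^1·4.0000/(1)·0.9507^2·0.3100^2 = -0.347472
  k=2: (−1)^2·4.0000/(4)·0.9507^0·0.3100^4 = +0.009236
d^2_{0,0}(0.6304) = +0.817028 -0.347472 +0.009236 = +0.478791
|D^2_{0,0}|² = |d^2_{0,0}(β)|² = (+0.478791)² = 0.229241 (the z-rotation phases have unit modulus)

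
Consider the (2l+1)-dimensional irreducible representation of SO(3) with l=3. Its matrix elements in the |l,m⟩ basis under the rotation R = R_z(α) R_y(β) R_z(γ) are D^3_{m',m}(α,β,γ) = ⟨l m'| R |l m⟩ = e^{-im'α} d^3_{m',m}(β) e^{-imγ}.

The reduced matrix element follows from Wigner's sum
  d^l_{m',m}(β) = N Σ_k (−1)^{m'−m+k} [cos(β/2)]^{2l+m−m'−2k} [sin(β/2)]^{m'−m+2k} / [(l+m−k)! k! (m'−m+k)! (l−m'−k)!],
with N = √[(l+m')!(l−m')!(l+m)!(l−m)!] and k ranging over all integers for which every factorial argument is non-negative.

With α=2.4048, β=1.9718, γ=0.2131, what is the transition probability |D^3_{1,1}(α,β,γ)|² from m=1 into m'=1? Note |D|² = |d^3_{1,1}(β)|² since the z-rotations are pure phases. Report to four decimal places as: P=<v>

First d^3_{1,1}(β=1.9718), then the phase factors e^{-i(1)α} and e^{-i(1)γ}:
Half-angle: c=0.552113, s=0.833769. N=√(24·2·24·2)=48.000000
k: max(0,(1)−(1))=0 … min(3+(1),3−(1))=2
  k=0: (−1)^0·48.0000/(48)·0.5521^6·0.8338^0 = +0.028325
  k=1: (−1)^1·48.0000/(6)·0.5521^4·0.8338^2 = -0.516766
  k=2: (−1)^2·48.0000/(8)·0.5521^2·0.8338^4 = +0.883875
d^3_{1,1}(1.9718) = +0.028325 -0.516766 +0.883875 = +0.395434
|D^3_{1,1}|² = |d^3_{1,1}(β)|² = (+0.395434)² = 0.156368 (the z-rotation phases have unit modulus)

P=0.1564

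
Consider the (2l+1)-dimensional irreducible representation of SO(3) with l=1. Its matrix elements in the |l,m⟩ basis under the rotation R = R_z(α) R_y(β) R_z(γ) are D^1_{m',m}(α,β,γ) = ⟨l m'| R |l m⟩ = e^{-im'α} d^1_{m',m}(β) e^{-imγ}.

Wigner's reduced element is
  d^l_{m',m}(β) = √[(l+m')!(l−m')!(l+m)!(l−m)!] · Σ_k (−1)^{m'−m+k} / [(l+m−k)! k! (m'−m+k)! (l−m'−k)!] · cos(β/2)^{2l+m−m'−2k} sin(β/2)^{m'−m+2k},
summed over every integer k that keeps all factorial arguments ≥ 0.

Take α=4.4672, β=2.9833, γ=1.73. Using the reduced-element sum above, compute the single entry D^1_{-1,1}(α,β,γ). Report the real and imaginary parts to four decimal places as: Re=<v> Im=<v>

First d^1_{-1,1}(β=2.9833), then the phase factors e^{-i(-1)α} and e^{-i(1)γ}:
Half-angle: c=0.079064, s=0.996870. N=√(1·2·2·1)=2.000000
Admissible k: 2..2 (factorial args all ≥0)
  k=2: (−1)^0·2.0000/(2)·0.0791^0·0.9969^2 = +0.993749
d^1_{-1,1}(2.9833) = +0.993749
Attach z-rotation phases: D = e^{-i(-1)(4.4672)}·(+0.993749)·e^{-i(1)(1.73)} = -0.913595+0.391001i

Re=-0.9136 Im=0.3910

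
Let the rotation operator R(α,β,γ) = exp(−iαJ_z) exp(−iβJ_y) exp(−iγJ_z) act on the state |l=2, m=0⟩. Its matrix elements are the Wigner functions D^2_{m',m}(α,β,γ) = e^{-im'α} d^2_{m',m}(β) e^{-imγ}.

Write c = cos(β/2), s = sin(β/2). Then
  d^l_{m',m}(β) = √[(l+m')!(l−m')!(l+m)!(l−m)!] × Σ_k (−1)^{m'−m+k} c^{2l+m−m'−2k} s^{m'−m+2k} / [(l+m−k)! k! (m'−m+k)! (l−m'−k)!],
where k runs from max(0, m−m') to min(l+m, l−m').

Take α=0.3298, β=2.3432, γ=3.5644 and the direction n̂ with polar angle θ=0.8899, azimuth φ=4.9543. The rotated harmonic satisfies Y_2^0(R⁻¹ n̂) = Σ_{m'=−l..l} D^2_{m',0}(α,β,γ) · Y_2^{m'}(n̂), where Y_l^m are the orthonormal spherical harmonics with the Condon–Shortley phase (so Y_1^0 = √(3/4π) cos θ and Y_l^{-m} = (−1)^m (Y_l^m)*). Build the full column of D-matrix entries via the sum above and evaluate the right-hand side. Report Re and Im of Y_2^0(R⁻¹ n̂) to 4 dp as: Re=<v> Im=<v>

Need the full column D^2_{m',0} for m'=−2..2 at α=0.3298, β=2.3432, γ=3.5644.
cos(β/2)=0.388678, sin(β/2)=0.921374
d^2_{-2,0}: single k=2 term ⇒ +0.314143;  D = +0.248247+0.192507i
d^2_{-1,0}: k∈[1..2] ⇒ +0.132520 -0.744686 = -0.612166;  D = -0.579174-0.198252i
d^2_{0,0}: k∈[0..2] ⇒ +0.022822 -0.512993 +0.720681 = +0.230510;  D = +0.230510+0.000000i
d^2_{1,0}: k∈[0..1] ⇒ -0.132520 +0.744686 = +0.612166;  D = +0.579174-0.198252i
d^2_{2,0}: single k=0 term ⇒ +0.314143;  D = +0.248247-0.192507i
Y_2^{m'}(θ=0.8899,φ=4.9543) and Σ D·Y over m':
  (+0.2482+0.1925i)·(-0.2064+0.1085i)  (-0.5792-0.1983i)·(+0.0905+0.3669i)  (+0.2305+0.0000i)·(+0.0595+0.0000i)  (+0.5792-0.1983i)·(-0.0905+0.3669i)  (+0.2482-0.1925i)·(-0.2064-0.1085i)
Y_2^0(R⁻¹ n̂) = -0.089933+0.000000i

Re=-0.0899 Im=0.0000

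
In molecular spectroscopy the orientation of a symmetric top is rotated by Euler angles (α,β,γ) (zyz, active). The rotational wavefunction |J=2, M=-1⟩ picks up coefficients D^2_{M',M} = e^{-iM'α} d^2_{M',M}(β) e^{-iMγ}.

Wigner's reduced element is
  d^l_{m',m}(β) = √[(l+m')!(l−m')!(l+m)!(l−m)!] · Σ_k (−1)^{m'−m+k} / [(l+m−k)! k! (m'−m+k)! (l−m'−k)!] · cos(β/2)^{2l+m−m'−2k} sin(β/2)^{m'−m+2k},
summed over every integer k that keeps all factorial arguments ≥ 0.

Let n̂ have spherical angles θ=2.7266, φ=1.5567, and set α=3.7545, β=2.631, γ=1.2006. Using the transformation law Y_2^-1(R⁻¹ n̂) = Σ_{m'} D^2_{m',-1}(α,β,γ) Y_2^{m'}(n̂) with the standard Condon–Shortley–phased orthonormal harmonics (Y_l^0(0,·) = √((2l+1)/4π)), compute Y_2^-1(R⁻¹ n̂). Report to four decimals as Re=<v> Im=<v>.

Need the full column D^2_{m',-1} for m'=−2..2 at α=3.7545, β=2.631, γ=1.2006.
cos(β/2)=0.252532, sin(β/2)=0.967589
d^2_{-2,-1}: single k=1 term ⇒ +0.031165;  D = -0.023529+0.020437i
d^2_{-1,-1}: k∈[0..1] ⇒ +0.004067 -0.179117 = -0.175050;  D = -0.042071+0.169919i
d^2_{0,-1}: k∈[0..1] ⇒ -0.038169 +0.560356 = +0.522187;  D = +0.188926+0.486812i
d^2_{1,-1}: k∈[0..1] ⇒ +0.179117 -0.876522 = -0.697405;  D = +0.580396+0.386671i
d^2_{2,-1}: single k=0 term ⇒ -0.457529;  D = -0.457384+0.011535i
Y_2^{m'}(θ=2.7266,φ=1.5567) and Σ D·Y over m':
  (-0.0235+0.0204i)·(-0.0628-0.0018i)  (-0.0421+0.1699i)·(-0.0040+0.2850i)  (+0.1889+0.4868i)·(+0.4770+0.0000i)  (+0.5804+0.3867i)·(+0.0040+0.2850i)  (-0.4574+0.0115i)·(-0.0628+0.0018i)
Y_2^-1(R⁻¹ n̂) = -0.035819+0.383723i

Re=-0.0358 Im=0.3837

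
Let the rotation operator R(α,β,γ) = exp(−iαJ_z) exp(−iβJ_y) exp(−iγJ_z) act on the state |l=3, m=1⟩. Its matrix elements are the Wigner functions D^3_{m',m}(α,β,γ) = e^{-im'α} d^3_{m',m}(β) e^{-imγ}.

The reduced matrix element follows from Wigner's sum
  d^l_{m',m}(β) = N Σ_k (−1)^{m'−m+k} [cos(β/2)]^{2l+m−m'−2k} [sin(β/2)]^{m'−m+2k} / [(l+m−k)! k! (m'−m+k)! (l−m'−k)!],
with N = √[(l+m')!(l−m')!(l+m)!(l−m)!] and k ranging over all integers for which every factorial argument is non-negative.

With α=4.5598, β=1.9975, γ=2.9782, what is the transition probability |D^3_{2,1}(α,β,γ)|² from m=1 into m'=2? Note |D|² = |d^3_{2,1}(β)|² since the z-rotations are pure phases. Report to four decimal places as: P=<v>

Split into d^3_{2,1}(β=1.9975) × two z-phases.
c=cos(1.9975/2)=0.541354, s=sin(1.9975/2)=0.840795; N=√[120·1·24·2]=75.894664
Admissible k: 0..1 (factorial args all ≥0)
  k=0: (−1)^1·75.8947/(24)·0.5414^5·0.8408^1 = -0.123622
  k=1: (−1)^2·75.8947/(12)·0.5414^3·0.8408^3 = +0.596408
d^3_{2,1}(1.9975) = -0.123622 +0.596408 = +0.472786
|D^3_{2,1}|² = |d^3_{2,1}(β)|² = (+0.472786)² = 0.223527 (the z-rotation phases have unit modulus)

P=0.2235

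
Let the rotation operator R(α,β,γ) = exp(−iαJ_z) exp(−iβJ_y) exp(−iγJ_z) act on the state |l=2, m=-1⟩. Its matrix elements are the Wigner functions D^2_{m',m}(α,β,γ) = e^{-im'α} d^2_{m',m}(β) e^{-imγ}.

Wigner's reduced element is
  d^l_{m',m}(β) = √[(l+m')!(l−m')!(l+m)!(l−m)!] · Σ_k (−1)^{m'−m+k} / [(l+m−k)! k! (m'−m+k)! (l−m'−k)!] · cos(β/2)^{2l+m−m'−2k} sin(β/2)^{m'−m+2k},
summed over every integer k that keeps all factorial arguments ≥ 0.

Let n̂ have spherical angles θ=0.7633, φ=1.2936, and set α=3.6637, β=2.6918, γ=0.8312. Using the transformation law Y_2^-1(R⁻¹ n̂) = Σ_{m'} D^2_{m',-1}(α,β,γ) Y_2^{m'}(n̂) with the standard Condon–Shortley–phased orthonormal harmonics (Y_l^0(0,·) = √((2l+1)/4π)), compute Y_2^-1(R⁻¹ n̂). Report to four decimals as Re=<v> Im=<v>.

Need the full column D^2_{m',-1} for m'=−2..2 at α=3.6637, β=2.6918, γ=0.8312.
cos(β/2)=0.223005, sin(β/2)=0.974817
d^2_{-2,-1}: single k=1 term ⇒ +0.021622;  D = -0.006485+0.020627i
d^2_{-1,-1}: k∈[0..1] ⇒ +0.002473 -0.141774 = -0.139301;  D = +0.030058+0.136020i
d^2_{0,-1}: k∈[0..1] ⇒ -0.026482 +0.506012 = +0.479530;  D = +0.323198+0.354248i
d^2_{1,-1}: k∈[0..1] ⇒ +0.141774 -0.903010 = -0.761236;  D = +0.725161+0.231564i
d^2_{2,-1}: single k=0 term ⇒ -0.413157;  D = -0.403819+0.087344i
Y_2^{m'}(θ=0.7633,φ=1.2936) and Σ D·Y over m':
  (-0.0065+0.0206i)·(-0.1570-0.0972i)  (+0.0301+0.1360i)·(+0.1056-0.3712i)  (+0.3232+0.3542i)·(+0.1786+0.0000i)  (+0.7252+0.2316i)·(-0.1056-0.3712i)  (-0.4038+0.0873i)·(-0.1570+0.0972i)
Y_2^-1(R⁻¹ n̂) = +0.178666-0.282693i

Re=0.1787 Im=-0.2827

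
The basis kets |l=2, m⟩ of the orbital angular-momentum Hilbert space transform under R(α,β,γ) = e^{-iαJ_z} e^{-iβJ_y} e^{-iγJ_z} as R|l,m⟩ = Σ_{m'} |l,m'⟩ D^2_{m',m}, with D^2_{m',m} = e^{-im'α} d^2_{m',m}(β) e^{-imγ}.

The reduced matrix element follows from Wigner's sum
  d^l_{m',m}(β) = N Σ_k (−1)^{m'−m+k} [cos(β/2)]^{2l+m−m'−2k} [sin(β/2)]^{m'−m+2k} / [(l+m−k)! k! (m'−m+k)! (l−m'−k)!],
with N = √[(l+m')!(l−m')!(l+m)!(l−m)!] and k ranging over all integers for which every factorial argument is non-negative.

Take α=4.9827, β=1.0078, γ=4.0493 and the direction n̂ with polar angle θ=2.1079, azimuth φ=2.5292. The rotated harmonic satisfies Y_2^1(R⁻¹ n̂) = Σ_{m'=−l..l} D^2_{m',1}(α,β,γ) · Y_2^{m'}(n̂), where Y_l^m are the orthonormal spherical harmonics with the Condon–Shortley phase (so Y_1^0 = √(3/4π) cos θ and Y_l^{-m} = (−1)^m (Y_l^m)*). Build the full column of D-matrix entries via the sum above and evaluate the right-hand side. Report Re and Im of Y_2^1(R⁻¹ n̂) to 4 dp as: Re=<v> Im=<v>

Re=0.2460 Im=0.2563

Need the full column D^2_{m',1} for m'=−2..2 at α=4.9827, β=1.0078, γ=4.0493.
cos(β/2)=0.875706, sin(β/2)=0.482844
d^2_{-2,1}: single k=3 term ⇒ +0.197156;  D = +0.184021-0.070759i
d^2_{-1,1}: k∈[2..3] ⇒ +0.536355 -0.054354 = +0.482002;  D = +0.286842+0.387360i
d^2_{0,1}: k∈[1..2] ⇒ +0.794252 -0.241466 = +0.552786;  D = -0.340270+0.435647i
d^2_{1,1}: k∈[0..1] ⇒ +0.588076 -0.536355 = +0.051721;  D = -0.047782-0.019797i
d^2_{2,1}: single k=0 term ⇒ -0.648504;  D = -0.079222+0.643647i
Y_2^{m'}(θ=2.1079,φ=2.5292) and Σ D·Y over m':
  (+0.1840-0.0708i)·(+0.0967+0.2683i)  (+0.2868+0.3874i)·(+0.2779+0.1952i)  (-0.3403+0.4356i)·(-0.0677+0.0000i)  (-0.0478-0.0198i)·(-0.2779+0.1952i)  (-0.0792+0.6436i)·(+0.0967-0.2683i)
Y_2^1(R⁻¹ n̂) = +0.246048+0.256345i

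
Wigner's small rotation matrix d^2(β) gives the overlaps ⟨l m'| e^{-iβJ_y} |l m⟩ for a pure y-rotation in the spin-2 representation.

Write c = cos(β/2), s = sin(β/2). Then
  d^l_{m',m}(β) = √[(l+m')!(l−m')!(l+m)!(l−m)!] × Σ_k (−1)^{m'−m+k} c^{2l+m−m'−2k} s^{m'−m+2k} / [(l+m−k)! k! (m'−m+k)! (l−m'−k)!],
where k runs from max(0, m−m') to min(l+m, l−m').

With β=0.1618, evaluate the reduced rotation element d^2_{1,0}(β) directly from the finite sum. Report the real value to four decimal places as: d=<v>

d^2_{1,0}(β=0.1618) via Wigner's sum:
Half-angle: c=0.996729, s=0.080812. N=√(6·1·2·2)=4.898979
Admissible k: 0..1 (factorial args all ≥0)
  k=0: (−1)^1·4.8990/(2)·0.9967^3·0.0808^1 = -0.196012
  k=1: (−1)^2·4.8990/(2)·0.9967^1·0.0808^3 = +0.001288
d^2_{1,0}(0.1618) = -0.196012 +0.001288 = -0.194723

d=-0.1947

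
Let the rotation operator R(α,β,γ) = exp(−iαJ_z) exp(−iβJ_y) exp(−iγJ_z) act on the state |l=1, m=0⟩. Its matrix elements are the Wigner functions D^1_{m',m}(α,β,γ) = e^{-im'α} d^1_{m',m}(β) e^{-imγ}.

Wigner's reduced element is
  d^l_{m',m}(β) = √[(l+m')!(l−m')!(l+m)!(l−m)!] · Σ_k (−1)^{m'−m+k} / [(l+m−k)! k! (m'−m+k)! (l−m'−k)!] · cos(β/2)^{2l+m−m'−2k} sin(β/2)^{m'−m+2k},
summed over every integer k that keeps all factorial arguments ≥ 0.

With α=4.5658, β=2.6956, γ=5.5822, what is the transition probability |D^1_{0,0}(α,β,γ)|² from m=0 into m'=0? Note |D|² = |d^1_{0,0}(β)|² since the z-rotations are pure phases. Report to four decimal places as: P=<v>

First d^1_{0,0}(β=2.6956), then the phase factors e^{-i(0)α} and e^{-i(0)γ}:
With c≡cos(β/2)=0.221153 and s≡sin(β/2)=0.975239, N=[1·1·1·1]^{1/2}=1.000000
k: max(0,(0)−(0))=0 … min(1+(0),1−(0))=1
  k=0: (−1)^0·1.0000/(1)·0.2212^2·0.9752^0 = +0.048909
  k=1: (−1)^1·1.0000/(1)·0.2212^0·0.9752^2 = -0.951091
d^1_{0,0}(2.6956) = +0.048909 -0.951091 = -0.902183
|D^1_{0,0}|² = |d^1_{0,0}(β)|² = (-0.902183)² = 0.813934 (the z-rotation phases have unit modulus)

P=0.8139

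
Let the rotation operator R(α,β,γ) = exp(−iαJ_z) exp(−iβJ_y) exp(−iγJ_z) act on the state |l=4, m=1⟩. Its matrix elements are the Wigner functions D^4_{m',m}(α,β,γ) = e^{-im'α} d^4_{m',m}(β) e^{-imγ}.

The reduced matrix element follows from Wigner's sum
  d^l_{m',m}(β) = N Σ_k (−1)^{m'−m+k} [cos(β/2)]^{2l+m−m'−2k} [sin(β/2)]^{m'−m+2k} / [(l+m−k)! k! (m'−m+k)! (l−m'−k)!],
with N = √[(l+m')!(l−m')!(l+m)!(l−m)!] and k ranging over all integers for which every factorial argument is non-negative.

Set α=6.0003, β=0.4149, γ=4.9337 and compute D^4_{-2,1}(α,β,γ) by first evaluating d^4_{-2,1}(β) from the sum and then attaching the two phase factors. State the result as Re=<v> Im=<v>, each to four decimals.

D^4_{-2,1}(6.0003,0.4149,4.9337) = e^{-i·-2·6.0003}·d^4_{-2,1}(0.4149)·e^{-i·1·4.9337}. Compute d first:
Half-angle: c=0.978559, s=0.205965. N=√(2·720·120·6)=1018.233765
Admissible k: 3..5 (factorial args all ≥0)
  k=3: (−1)^0·1018.2338/(72)·0.9786^5·0.2060^3 = +0.110875
  k=4: (−1)^1·1018.2338/(48)·0.9786^3·0.2060^5 = -0.007368
  k=5: (−1)^2·1018.2338/(240)·0.9786^1·0.2060^7 = +0.000065
d^4_{-2,1}(0.4149) = +0.110875 -0.007368 +0.000065 = +0.103572
D = (+0.844176-0.536067i)·(+0.103572)·(+0.219509+0.975611i) = +0.073360+0.073113i

Re=0.0734 Im=0.0731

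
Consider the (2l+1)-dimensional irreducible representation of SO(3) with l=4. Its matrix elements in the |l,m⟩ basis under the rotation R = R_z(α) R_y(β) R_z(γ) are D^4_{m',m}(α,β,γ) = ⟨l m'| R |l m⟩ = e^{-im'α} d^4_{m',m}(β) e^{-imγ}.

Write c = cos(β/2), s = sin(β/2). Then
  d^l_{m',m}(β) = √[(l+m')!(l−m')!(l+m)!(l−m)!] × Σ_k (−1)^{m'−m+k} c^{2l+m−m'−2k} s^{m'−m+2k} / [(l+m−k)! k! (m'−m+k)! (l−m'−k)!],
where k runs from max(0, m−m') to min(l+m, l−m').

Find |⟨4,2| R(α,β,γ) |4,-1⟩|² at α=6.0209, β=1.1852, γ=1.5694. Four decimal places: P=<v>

Split into d^4_{2,-1}(β=1.1852) × two z-phases.
c=cos(1.1852/2)=0.829491, s=sin(1.1852/2)=0.558520; N=√[720·2·6·120]=1018.233765
k: max(0,(-1)−(2))=0 … min(4+(-1),4−(2))=2
  k=0: (−1)^3·1018.2338/(72)·0.8295^5·0.5585^3 = -0.967586
  k=1: (−1)^4·1018.2338/(48)·0.8295^3·0.5585^5 = +0.658012
  k=2: (−1)^5·1018.2338/(240)·0.8295^1·0.5585^7 = -0.059665
d^4_{2,-1}(1.1852) = -0.967586 +0.658012 -0.059665 = -0.369238
|D^4_{2,-1}|² = |d^4_{2,-1}(β)|² = (-0.369238)² = 0.136337 (the z-rotation phases have unit modulus)

P=0.1363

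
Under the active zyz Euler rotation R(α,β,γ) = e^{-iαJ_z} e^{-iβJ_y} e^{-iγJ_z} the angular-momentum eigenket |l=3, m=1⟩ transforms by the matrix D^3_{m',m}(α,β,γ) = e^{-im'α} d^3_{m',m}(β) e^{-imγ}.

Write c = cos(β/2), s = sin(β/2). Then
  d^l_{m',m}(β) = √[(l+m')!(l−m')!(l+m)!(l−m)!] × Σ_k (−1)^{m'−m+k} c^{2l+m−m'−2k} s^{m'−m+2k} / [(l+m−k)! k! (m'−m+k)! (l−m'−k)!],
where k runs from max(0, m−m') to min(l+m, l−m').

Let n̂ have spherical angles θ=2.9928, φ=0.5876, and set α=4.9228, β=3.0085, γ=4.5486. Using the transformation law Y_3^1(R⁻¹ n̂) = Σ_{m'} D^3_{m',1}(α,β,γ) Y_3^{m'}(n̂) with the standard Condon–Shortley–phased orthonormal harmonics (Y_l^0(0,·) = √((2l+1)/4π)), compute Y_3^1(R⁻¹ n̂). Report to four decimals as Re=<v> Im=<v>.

Re=0.2005 Im=-0.1935

Need the full column D^3_{m',1} for m'=−3..3 at α=4.9228, β=3.0085, γ=4.5486.
cos(β/2)=0.066497, sin(β/2)=0.997787
d^3_{-3,1}: single k=4 term ⇒ +0.016975;  D = -0.011887-0.012118i
d^3_{-2,1}: k∈[3..4] ⇒ +0.001847 -0.207966 = -0.206118;  D = -0.113752+0.171888i
d^3_{-1,1}: k∈[2..4] ⇒ +0.000117 -0.035063 +0.986793 = +0.951847;  D = +0.885979+0.347927i
d^3_{0,1}: k∈[1..3] ⇒ +0.000004 -0.003036 +0.227815 = +0.224784;  D = -0.036653+0.221776i
d^3_{1,1}: k∈[0..2] ⇒ +0.000000 -0.000156 +0.026297 = +0.026142;  D = -0.026113+0.001218i
d^3_{2,1}: k∈[0..1] ⇒ -0.000004 +0.001847 = +0.001843;  D = -0.000469-0.001783i
d^3_{3,1}: single k=0 term ⇒ +0.000075;  D = +0.000067-0.000034i
Y_3^{m'}(θ=2.9928,φ=0.5876) and Σ D·Y over m':
  (-0.0119-0.0121i)·(-0.0003-0.0013i)  (-0.1138+0.1719i)·(-0.0086+0.0205i)  (+0.8860+0.3479i)·(+0.1551-0.1033i)  (-0.0367+0.2218i)·(-0.6976+0.0000i)  (-0.0261+0.0012i)·(-0.1551-0.1033i)  (-0.0005-0.0018i)·(-0.0086-0.0205i)  (+0.0001-0.0000i)·(+0.0003-0.0013i)
Y_3^1(R⁻¹ n̂) = +0.200524-0.193521i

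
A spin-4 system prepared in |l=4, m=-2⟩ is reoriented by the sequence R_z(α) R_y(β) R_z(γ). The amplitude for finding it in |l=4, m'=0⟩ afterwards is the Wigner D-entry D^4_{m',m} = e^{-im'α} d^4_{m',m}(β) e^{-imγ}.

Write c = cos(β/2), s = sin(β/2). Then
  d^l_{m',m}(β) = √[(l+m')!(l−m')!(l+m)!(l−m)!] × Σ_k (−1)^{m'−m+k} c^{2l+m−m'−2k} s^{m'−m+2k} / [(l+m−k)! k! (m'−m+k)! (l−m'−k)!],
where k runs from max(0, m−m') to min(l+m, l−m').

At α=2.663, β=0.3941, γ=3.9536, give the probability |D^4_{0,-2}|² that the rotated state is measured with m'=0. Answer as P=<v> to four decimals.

Split into d^4_{0,-2}(β=0.3941) × two z-phases.
With c≡cos(β/2)=0.980648 and s≡sin(β/2)=0.195777, N=[24·24·2·720]^{1/2}=910.735966
k: max(0,(-2)−(0))=0 … min(4+(-2),4−(0))=2
  k=0: (−1)^2·910.7360/(96)·0.9806^6·0.1958^2 = +0.323389
  k=1: (−1)^3·910.7360/(36)·0.9806^4·0.1958^4 = -0.034371
  k=2: (−1)^4·910.7360/(96)·0.9806^2·0.1958^6 = +0.000514
d^4_{0,-2}(0.3941) = +0.323389 -0.034371 +0.000514 = +0.289532
|D^4_{0,-2}|² = |d^4_{0,-2}(β)|² = (+0.289532)² = 0.083829 (the z-rotation phases have unit modulus)

P=0.0838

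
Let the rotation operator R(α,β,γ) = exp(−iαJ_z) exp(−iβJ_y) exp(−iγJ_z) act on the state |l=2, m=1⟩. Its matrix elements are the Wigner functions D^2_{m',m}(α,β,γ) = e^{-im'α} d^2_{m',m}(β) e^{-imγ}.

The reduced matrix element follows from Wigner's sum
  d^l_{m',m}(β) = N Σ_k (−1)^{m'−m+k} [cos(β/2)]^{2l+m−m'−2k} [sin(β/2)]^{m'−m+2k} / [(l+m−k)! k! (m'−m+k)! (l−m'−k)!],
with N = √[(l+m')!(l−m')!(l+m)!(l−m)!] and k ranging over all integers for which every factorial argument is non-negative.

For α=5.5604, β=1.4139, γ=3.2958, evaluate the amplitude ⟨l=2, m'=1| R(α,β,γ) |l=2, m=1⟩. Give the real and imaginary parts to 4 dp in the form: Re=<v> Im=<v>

Re=0.3349 Im=0.2140

Split into d^2_{1,1}(β=1.4139) × two z-phases.
Half-angle: c=0.760346, s=0.649518. N=√(6·1·6·1)=6.000000
The bounds max(0,m−m')=0 and min(l+m,l−m')=1 give 2 terms
  k=0: (−1)^0·6.0000/(6)·0.7603^4·0.6495^0 = +0.334230
  k=1: (−1)^1·6.0000/(2)·0.7603^2·0.6495^2 = -0.731689
d^2_{1,1}(1.4139) = +0.334230 -0.731689 = -0.397458
D = (+0.749966+0.661476i)·(-0.397458)·(-0.988134+0.153597i) = +0.334925+0.214005i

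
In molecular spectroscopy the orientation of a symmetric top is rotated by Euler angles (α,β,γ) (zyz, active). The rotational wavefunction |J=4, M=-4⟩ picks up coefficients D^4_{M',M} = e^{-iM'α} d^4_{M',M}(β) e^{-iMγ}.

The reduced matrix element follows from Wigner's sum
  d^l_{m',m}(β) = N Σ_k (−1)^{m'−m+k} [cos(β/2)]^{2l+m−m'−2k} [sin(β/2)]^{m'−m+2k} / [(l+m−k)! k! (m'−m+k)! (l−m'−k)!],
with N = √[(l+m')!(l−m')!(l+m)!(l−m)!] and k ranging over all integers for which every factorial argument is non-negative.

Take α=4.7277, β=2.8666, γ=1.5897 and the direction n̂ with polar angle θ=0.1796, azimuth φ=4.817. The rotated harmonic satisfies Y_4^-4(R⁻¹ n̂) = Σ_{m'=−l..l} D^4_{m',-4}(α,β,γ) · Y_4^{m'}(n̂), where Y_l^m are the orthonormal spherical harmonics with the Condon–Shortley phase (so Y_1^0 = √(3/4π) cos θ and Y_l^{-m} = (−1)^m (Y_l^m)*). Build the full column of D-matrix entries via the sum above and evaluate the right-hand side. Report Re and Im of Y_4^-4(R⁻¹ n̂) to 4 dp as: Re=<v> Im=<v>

Re=0.0160 Im=0.0036

Need the full column D^4_{m',-4} for m'=−4..4 at α=4.7277, β=2.8666, γ=1.5897.
cos(β/2)=0.137064, sin(β/2)=0.990562
d^4_{-4,-4}: single k=0 term ⇒ +0.000000;  D = +0.000000+0.000000i
d^4_{-3,-4}: single k=0 term ⇒ -0.000003;  D = +0.000000-0.000003i
d^4_{-2,-4}: single k=0 term ⇒ +0.000034;  D = -0.000034-0.000004i
d^4_{-1,-4}: single k=0 term ⇒ -0.000352;  D = -0.000032+0.000350i
d^4_{0,-4}: single k=0 term ⇒ +0.002843;  D = +0.002835+0.000215i
d^4_{1,-4}: single k=0 term ⇒ -0.018377;  D = +0.001108-0.018343i
d^4_{2,-4}: single k=0 term ⇒ +0.093910;  D = -0.093815-0.004224i
d^4_{3,-4}: single k=0 term ⇒ -0.362777;  D = -0.010766+0.362617i
d^4_{4,-4}: single k=0 term ⇒ +0.926946;  D = +0.926850+0.013320i
Y_4^{m'}(θ=0.1796,φ=4.817) and Σ D·Y over m':
  (+0.0000+0.0000i)·(+0.0004-0.0002i)  (+0.0000-0.0000i)·(-0.0022-0.0067i)  (-0.0000-0.0000i)·(-0.0603+0.0128i)  (-0.0000+0.0004i)·(+0.0328+0.3123i)  (+0.0028+0.0002i)·(+0.7150+0.0000i)  (+0.0011-0.0183i)·(-0.0328+0.3123i)  (-0.0938-0.0042i)·(-0.0603-0.0128i)  (-0.0108+0.3626i)·(+0.0022-0.0067i)  (+0.9268+0.0133i)·(+0.0004+0.0002i)
Y_4^-4(R⁻¹ n̂) = +0.015993+0.003592i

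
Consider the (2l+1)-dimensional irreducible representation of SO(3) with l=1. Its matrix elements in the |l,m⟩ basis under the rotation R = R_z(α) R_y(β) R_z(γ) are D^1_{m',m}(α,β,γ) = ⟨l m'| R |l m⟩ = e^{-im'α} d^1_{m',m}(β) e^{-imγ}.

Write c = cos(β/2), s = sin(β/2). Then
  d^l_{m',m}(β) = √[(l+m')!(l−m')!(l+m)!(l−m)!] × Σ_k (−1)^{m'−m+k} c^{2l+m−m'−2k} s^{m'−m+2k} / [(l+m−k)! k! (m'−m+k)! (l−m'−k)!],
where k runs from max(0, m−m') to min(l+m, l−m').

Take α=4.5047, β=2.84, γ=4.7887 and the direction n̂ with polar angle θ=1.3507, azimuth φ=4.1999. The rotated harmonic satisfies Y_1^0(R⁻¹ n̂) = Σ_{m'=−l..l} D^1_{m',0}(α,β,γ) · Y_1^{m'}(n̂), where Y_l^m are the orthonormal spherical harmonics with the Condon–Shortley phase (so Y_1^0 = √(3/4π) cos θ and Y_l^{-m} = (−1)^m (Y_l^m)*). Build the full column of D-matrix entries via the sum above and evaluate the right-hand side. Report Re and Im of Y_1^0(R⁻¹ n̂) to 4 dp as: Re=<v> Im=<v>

Need the full column D^1_{m',0} for m'=−1..1 at α=4.5047, β=2.84, γ=4.7887.
cos(β/2)=0.150225, sin(β/2)=0.988652
d^1_{-1,0}: single k=1 term ⇒ +0.210040;  D = -0.043310-0.205526i
d^1_{0,0}: k∈[0..1] ⇒ +0.022568 -0.977432 = -0.954865;  D = -0.954865+0.000000i
d^1_{1,0}: single k=0 term ⇒ -0.210040;  D = +0.043310-0.205526i
Y_1^{m'}(θ=1.3507,φ=4.1999) and Σ D·Y over m':
  (-0.0433-0.2055i)·(-0.1653+0.2938i)  (-0.9549+0.0000i)·(+0.1067+0.0000i)  (+0.0433-0.2055i)·(+0.1653+0.2938i)
Y_1^0(R⁻¹ n̂) = +0.033247+0.000000i

Re=0.0332 Im=0.0000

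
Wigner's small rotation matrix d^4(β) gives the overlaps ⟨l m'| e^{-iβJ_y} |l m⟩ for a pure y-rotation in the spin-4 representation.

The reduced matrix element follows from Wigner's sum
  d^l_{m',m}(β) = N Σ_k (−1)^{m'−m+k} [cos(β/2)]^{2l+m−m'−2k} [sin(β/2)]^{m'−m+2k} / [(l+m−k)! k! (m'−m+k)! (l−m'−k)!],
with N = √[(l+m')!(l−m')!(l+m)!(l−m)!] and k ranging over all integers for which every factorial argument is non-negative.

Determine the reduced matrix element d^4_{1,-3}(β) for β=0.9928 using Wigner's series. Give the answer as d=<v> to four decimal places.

d^4_{1,-3}(β=0.9928) via Wigner's sum:
c=cos(0.9928/2)=0.879303, s=sin(0.9928/2)=0.476263; N=√[120·6·1·5040]=1904.940944
k: max(0,(-3)−(1))=0 … min(4+(-3),4−(1))=1
  k=0: (−1)^4·1904.9409/(144)·0.8793^4·0.4763^4 = +0.406875
  k=1: (−1)^5·1904.9409/(240)·0.8793^2·0.4763^6 = -0.071619
d^4_{1,-3}(0.9928) = +0.406875 -0.071619 = +0.335256

d=0.3353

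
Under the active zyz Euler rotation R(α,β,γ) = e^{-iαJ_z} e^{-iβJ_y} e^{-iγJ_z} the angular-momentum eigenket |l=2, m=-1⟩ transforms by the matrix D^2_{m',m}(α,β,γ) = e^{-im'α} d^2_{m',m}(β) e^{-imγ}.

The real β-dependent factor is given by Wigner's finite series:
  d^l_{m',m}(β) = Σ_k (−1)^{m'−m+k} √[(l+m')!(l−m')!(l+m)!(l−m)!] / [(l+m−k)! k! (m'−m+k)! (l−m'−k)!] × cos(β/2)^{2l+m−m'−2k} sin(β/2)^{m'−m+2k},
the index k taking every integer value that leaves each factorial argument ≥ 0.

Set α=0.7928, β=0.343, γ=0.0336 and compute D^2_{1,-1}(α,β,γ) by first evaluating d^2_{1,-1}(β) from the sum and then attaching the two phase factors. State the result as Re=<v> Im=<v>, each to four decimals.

D^2_{1,-1}(0.7928,0.343,0.0336) = e^{-i·1·0.7928}·d^2_{1,-1}(0.343)·e^{-i·-1·0.0336}. Compute d first:
With c≡cos(β/2)=0.985330 and s≡sin(β/2)=0.170661, N=[6·1·1·6]^{1/2}=6.000000
The bounds max(0,m−m')=0 and min(l+m,l−m')=1 give 2 terms
  k=0: (−1)^2·6.0000/(2)·0.9853^2·0.1707^2 = +0.084830
  k=1: (−1)^3·6.0000/(6)·0.9853^0·0.1707^4 = -0.000848
d^2_{1,-1}(0.343) = +0.084830 -0.000848 = +0.083982
Phases: e^{-i·(1)·0.7928}=+0.701854-0.712321i, e^{-i·(-1)·0.0336}=+0.999436+0.033594i ⇒ D=+0.060919-0.057808i

Re=0.0609 Im=-0.0578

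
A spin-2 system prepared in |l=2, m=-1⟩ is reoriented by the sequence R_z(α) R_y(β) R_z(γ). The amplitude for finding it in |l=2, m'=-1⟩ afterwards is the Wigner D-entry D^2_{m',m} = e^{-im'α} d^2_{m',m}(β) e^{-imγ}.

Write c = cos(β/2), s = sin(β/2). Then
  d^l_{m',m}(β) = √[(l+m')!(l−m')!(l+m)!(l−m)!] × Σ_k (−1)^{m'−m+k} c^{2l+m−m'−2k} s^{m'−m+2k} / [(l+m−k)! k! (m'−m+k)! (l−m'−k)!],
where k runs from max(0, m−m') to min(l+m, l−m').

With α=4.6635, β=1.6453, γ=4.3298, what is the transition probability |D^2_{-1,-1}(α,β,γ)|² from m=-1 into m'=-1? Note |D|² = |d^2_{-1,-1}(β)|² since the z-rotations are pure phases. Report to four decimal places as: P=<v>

First d^2_{-1,-1}(β=1.6453), then the phase factors e^{-i(-1)α} and e^{-i(-1)γ}:
With c≡cos(β/2)=0.680281 and s≡sin(β/2)=0.732951, N=[1·6·1·6]^{1/2}=6.000000
The bounds max(0,m−m')=0 and min(l+m,l−m')=1 give 2 terms
  k=0: (−1)^0·6.0000/(6)·0.6803^4·0.7330^0 = +0.214168
  k=1: (−1)^1·6.0000/(2)·0.6803^2·0.7330^2 = -0.745845
d^2_{-1,-1}(1.6453) = +0.214168 -0.745845 = -0.531677
|D^2_{-1,-1}|² = |d^2_{-1,-1}(β)|² = (-0.531677)² = 0.282680 (the z-rotation phases have unit modulus)

P=0.2827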